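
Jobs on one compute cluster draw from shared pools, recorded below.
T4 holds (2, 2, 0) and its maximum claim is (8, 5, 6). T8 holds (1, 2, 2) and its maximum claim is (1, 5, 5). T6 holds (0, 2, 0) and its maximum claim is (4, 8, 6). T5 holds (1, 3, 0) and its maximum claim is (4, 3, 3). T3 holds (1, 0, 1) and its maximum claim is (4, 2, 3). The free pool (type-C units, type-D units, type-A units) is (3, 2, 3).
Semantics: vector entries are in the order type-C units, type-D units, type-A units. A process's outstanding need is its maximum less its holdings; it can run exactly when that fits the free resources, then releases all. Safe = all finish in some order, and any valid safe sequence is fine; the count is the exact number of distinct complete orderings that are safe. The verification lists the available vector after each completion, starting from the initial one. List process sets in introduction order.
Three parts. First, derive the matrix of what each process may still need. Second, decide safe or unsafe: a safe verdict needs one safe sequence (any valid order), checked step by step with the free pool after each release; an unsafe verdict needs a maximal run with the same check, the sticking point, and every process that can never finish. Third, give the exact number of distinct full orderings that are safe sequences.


(1) Remaining need (order type-C units, type-D units, type-A units):
  T4: (6, 3, 6)
  T8: (0, 3, 3)
  T6: (4, 6, 6)
  T5: (3, 0, 3)
  T3: (3, 2, 2)
(2) SAFE. One safe sequence: T3, T5, T8, T6, T4.
Key observation: T3 is the earliest step where a requested resource binds exactly: need (3, 2, 2), pool (3, 2, 3) at its turn.
Step-by-step check:
  pool = (3, 2, 3)
  run T3 (needs (3, 2, 2), free (3, 2, 3)); after release of (1, 0, 1) the pool is (4, 2, 4)
  run T5 (needs (3, 0, 3), free (4, 2, 4)); after release of (1, 3, 0) the pool is (5, 5, 4)
  run T8 (needs (0, 3, 3), free (5, 5, 4)); after release of (1, 2, 2) the pool is (6, 7, 6)
  run T6 (needs (4, 6, 6), free (6, 7, 6)); after release of (0, 2, 0) the pool is (6, 9, 6)
  run T4 (needs (6, 3, 6), free (6, 9, 6)); after release of (2, 2, 0) the pool is (8, 11, 6)
(3) The exact count: 6 of the possible complete orderings are safe sequences.


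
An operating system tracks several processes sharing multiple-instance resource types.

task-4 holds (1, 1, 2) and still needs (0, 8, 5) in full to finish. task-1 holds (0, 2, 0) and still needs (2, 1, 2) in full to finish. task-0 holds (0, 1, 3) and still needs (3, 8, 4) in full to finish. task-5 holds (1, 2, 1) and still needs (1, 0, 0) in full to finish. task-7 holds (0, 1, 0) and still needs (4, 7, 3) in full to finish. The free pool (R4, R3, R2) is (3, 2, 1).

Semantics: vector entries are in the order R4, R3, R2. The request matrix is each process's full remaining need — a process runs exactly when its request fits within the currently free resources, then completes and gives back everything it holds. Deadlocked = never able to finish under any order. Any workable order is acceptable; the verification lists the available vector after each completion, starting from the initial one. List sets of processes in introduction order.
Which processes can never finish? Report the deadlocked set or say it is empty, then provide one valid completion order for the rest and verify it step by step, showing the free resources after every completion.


Deadlocked: task-4, task-0 and task-7.
Key observation: the wall is R3: completing task-5, task-1 brings the pool only to (4, 6, 2), and all the rest need more.
One completion order for the rest: task-5, task-1. Step-by-step check:
  pool = (3, 2, 1)
  task-5: need (1, 0, 0) fits (3, 2, 1); releases (1, 2, 1), pool now (4, 4, 2)
  task-1: need (2, 1, 2) fits (4, 4, 2); releases (0, 2, 0), pool now (4, 6, 2)
None of the blocked processes ever fits:
  task-4 cannot run: need (0, 8, 5) vs free (4, 6, 2) (insufficient R3 and R2)
  task-0 cannot run: need (3, 8, 4) vs free (4, 6, 2) (insufficient R3 and R2)
  task-7 cannot run: need (4, 7, 3) vs free (4, 6, 2) (insufficient R3 and R2)


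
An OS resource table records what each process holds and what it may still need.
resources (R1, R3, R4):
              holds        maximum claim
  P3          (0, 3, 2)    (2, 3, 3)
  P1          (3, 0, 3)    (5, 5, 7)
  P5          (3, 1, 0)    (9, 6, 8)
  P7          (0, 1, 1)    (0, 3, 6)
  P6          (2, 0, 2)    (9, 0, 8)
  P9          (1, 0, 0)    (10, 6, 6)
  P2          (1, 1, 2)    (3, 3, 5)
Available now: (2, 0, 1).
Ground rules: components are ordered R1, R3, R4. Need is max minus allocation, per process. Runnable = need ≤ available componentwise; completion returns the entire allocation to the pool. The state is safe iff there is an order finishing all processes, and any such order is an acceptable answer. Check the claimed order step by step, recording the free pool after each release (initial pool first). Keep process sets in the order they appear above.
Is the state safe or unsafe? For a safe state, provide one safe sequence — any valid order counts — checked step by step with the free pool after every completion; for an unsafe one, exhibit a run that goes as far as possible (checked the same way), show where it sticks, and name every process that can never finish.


SAFE, for example via the order P3, P2, P7, P1, P5, P9, P6.
Key observation: P3 marks the first exact bind of the order: its need (2, 0, 1) fits the free (2, 0, 1) with zero slack on a requested resource.
Verifying each step:
  pool = (2, 0, 1)
  P3: need (2, 0, 1) fits (2, 0, 1); releases (0, 3, 2), pool now (2, 3, 3)
  P2: need (2, 2, 3) fits (2, 3, 3); releases (1, 1, 2), pool now (3, 4, 5)
  P7: need (0, 2, 5) fits (3, 4, 5); releases (0, 1, 1), pool now (3, 5, 6)
  P1: need (2, 5, 4) fits (3, 5, 6); releases (3, 0, 3), pool now (6, 5, 9)
  P5: need (6, 5, 8) fits (6, 5, 9); releases (3, 1, 0), pool now (9, 6, 9)
  P9: need (9, 6, 6) fits (9, 6, 9); releases (1, 0, 0), pool now (10, 6, 9)
  P6: need (7, 0, 6) fits (10, 6, 9); releases (2, 0, 2), pool now (12, 6, 11)


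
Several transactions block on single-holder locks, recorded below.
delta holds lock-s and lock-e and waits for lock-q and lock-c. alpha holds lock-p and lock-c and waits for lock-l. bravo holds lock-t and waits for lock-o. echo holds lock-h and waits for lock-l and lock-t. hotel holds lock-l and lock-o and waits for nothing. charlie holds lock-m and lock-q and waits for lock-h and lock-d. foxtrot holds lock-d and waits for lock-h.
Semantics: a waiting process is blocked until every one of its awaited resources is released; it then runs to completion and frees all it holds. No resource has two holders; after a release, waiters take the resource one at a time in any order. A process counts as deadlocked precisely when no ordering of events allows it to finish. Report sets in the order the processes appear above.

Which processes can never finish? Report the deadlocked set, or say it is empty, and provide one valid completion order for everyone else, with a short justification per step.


Nothing here is deadlocked.
Key observation: all waits point, directly or indirectly, at processes that can finish, so nothing is permanently blocked.
The rest can finish in the order hotel, bravo, alpha, echo, foxtrot, charlie, delta.
Check, step by step:
  hotel: no waits; runs immediately, freeing lock-l and lock-o
  run bravo (all its waits — lock-o — are resolved); releases lock-t
  run alpha (all its waits — lock-l — are resolved); releases lock-p and lock-c
  run echo (all its waits — lock-l and lock-t — are resolved); releases lock-h
  run foxtrot (all its waits — lock-h — are resolved); releases lock-d
  run charlie (all its waits — lock-h and lock-d — are resolved); releases lock-m and lock-q
  run delta (all its waits — lock-q and lock-c — are resolved); releases lock-s and lock-e


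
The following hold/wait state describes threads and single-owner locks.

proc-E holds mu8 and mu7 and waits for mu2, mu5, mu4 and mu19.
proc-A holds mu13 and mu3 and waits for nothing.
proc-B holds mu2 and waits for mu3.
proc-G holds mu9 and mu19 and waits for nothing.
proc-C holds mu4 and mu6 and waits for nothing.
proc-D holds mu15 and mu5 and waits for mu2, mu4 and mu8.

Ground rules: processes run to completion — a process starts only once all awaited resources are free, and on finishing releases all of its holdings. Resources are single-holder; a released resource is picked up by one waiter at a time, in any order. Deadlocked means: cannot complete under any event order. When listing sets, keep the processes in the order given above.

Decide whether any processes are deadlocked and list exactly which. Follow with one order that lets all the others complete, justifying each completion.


Deadlocked set: proc-E and proc-D.
Key observation: the cycle proc-E -> proc-D -> proc-E can never break — each member waits on the next; no other process is dragged down with it.
A valid finishing order for the others: proc-A, proc-B, proc-C, proc-G.
Step-by-step check:
  proc-A: no waits; runs immediately, freeing mu13 and mu3
  run proc-B (all its waits — mu3 — are resolved); releases mu2
  proc-C: no waits; runs immediately, freeing mu4 and mu6
  proc-G: no waits; runs immediately, freeing mu9 and mu19


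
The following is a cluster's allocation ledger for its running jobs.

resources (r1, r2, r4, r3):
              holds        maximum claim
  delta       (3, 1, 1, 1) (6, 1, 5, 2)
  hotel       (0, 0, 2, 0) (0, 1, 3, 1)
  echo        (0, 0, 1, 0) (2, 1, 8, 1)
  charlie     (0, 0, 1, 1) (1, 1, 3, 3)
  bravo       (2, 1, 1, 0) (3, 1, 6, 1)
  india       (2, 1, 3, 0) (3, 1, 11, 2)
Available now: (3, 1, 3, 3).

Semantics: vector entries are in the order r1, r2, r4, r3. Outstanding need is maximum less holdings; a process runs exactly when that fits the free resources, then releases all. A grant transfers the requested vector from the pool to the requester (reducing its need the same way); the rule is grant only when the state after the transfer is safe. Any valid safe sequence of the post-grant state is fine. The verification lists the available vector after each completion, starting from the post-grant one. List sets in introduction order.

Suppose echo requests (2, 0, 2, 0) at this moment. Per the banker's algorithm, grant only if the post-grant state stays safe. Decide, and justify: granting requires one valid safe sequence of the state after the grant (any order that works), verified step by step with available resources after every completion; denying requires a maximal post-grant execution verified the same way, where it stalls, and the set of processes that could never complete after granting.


DENY: after the grant no complete ordering would exist.
Key observation: after hotel, charlie the pool peaks at (1, 1, 4, 4), and each blocked process is short somewhere: delta on r1; echo on r4; bravo on r4; india on r4.
After a pretend grant, a maximal execution: hotel, charlie — then nothing else fits. Step-by-step check:
  pool = (1, 1, 1, 3)
  run hotel (needs (0, 1, 1, 1), free (1, 1, 1, 3)); after release of (0, 0, 2, 0) the pool is (1, 1, 3, 3)
  run charlie (needs (1, 1, 2, 2), free (1, 1, 3, 3)); after release of (0, 0, 1, 1) the pool is (1, 1, 4, 4)
  blocked: delta wants (3, 0, 4, 1), pool (1, 1, 4, 4) — not enough r1
  blocked: echo wants (0, 1, 5, 1), pool (1, 1, 4, 4) — not enough r4
  blocked: bravo wants (1, 0, 5, 1), pool (1, 1, 4, 4) — not enough r4
  blocked: india wants (1, 0, 8, 2), pool (1, 1, 4, 4) — not enough r4
Processes that could never finish after the grant: delta, echo, bravo and india.


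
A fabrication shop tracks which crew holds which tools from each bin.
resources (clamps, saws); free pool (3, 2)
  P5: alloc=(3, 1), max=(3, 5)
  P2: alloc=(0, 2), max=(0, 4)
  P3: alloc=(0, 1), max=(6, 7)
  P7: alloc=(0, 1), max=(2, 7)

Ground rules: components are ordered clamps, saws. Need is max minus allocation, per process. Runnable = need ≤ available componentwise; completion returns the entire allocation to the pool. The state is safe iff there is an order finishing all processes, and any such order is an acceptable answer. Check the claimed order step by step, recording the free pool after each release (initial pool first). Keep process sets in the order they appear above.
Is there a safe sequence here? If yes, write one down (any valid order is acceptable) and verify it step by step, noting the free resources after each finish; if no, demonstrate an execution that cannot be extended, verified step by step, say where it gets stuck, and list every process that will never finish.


UNSAFE — no complete ordering exists.
Key observation: once P2, P5 finish, the pool peaks at (6, 5) — and every remaining process still needs more saws than that.
The run P2, P5 cannot be extended any further. Walking it through:
  pool = (3, 2)
  P2: need (0, 2) fits (3, 2); releases (0, 2), pool now (3, 4)
  P5: need (0, 4) fits (3, 4); releases (3, 1), pool now (6, 5)
  blocked: P3 wants (6, 6), pool (6, 5) — not enough saws
  blocked: P7 wants (2, 6), pool (6, 5) — not enough saws
Never able to finish: P3 and P7.


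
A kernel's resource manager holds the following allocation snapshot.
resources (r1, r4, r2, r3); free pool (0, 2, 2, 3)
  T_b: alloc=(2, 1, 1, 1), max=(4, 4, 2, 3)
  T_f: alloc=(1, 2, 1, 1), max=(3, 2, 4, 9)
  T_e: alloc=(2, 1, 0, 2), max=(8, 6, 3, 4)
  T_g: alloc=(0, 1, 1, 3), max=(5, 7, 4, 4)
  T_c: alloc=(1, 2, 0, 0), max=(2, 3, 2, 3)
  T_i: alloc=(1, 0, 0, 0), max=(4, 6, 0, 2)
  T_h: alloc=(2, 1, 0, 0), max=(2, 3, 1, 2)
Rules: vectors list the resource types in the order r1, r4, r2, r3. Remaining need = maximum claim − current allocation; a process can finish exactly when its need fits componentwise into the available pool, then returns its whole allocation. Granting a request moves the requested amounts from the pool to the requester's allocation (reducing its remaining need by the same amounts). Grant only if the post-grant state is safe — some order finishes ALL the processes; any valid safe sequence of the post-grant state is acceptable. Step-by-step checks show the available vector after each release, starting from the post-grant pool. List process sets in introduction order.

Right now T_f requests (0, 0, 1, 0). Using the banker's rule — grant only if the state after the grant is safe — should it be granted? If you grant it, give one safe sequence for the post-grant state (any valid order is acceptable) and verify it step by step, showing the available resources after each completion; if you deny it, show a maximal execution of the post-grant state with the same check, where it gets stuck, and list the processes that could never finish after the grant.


DENY. Granting would leave the state unsafe.
Key observation: after T_h, T_b, T_c, T_i the pool peaks at (6, 6, 2, 4), and each blocked process is short somewhere: T_f on r3; T_e on r2; T_g on r2.
On the post-grant state, T_h, T_b, T_c, T_i is a maximal run — nothing extends it. Step-by-step check:
  pool = (0, 2, 1, 3)
  run T_h (needs (0, 2, 1, 2), free (0, 2, 1, 3)); after release of (2, 1, 0, 0) the pool is (2, 3, 1, 3)
  run T_b (needs (2, 3, 1, 2), free (2, 3, 1, 3)); after release of (2, 1, 1, 1) the pool is (4, 4, 2, 4)
  run T_c (needs (1, 1, 2, 3), free (4, 4, 2, 4)); after release of (1, 2, 0, 0) the pool is (5, 6, 2, 4)
  run T_i (needs (3, 6, 0, 2), free (5, 6, 2, 4)); after release of (1, 0, 0, 0) the pool is (6, 6, 2, 4)
  blocked: T_f wants (2, 0, 2, 8), pool (6, 6, 2, 4) — not enough r3
  blocked: T_e wants (6, 5, 3, 2), pool (6, 6, 2, 4) — not enough r2
  blocked: T_g wants (5, 6, 3, 1), pool (6, 6, 2, 4) — not enough r2
Post-grant, the permanently blocked set is T_f, T_e and T_g.


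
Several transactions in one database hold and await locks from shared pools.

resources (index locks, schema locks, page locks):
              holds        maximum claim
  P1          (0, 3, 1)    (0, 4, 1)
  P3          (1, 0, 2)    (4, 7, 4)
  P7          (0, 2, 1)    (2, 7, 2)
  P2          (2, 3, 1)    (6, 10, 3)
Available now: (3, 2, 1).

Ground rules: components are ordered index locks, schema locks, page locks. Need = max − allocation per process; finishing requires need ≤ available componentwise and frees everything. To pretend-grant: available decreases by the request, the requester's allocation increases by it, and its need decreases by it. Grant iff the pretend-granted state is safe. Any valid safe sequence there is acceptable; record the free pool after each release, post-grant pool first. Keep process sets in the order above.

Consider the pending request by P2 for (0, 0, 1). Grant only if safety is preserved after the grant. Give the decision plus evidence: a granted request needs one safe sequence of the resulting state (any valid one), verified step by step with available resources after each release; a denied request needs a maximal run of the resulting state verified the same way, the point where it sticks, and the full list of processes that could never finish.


GRANT. The post-grant state is safe; one safe sequence: P1, P7, P3, P2.
Key observation: the grant leaves (3, 2, 0) free — enough for P1, whose release restarts the cascade.
Check on the post-grant state, step by step:
  pool = (3, 2, 0)
  run P1 (needs (0, 1, 0), free (3, 2, 0)); after release of (0, 3, 1) the pool is (3, 5, 1)
  run P7 (needs (2, 5, 1), free (3, 5, 1)); after release of (0, 2, 1) the pool is (3, 7, 2)
  run P3 (needs (3, 7, 2), free (3, 7, 2)); after release of (1, 0, 2) the pool is (4, 7, 4)
  run P2 (needs (4, 7, 1), free (4, 7, 4)); after release of (2, 3, 2) the pool is (6, 10, 6)


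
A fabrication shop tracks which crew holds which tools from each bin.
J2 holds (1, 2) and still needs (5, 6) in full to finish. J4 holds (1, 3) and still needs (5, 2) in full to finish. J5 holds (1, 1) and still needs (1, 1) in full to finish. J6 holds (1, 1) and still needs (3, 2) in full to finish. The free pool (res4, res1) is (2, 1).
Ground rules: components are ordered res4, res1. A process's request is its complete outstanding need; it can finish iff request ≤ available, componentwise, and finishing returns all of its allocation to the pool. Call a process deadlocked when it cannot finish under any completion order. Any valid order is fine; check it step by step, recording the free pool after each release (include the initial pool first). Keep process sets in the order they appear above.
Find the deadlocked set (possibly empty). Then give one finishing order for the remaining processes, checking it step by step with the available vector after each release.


Deadlocked set: J2 and J4.
Key observation: even finishing J5, J6 leaves just (4, 3) free — too little res4 for any of the remaining processes.
The rest can finish in the order J5, J6. Step-by-step check:
  pool = (2, 1)
  J5 needs (1, 1) <= (2, 1) -> finishes; pool += (1, 1) = (3, 2)
  J6 needs (3, 2) <= (3, 2) -> finishes; pool += (1, 1) = (4, 3)
The stuck group stays short no matter what:
  J2 still needs (5, 6) but only (4, 3) is free — short on res4 and res1
  J4 still needs (5, 2) but only (4, 3) is free — short on res4


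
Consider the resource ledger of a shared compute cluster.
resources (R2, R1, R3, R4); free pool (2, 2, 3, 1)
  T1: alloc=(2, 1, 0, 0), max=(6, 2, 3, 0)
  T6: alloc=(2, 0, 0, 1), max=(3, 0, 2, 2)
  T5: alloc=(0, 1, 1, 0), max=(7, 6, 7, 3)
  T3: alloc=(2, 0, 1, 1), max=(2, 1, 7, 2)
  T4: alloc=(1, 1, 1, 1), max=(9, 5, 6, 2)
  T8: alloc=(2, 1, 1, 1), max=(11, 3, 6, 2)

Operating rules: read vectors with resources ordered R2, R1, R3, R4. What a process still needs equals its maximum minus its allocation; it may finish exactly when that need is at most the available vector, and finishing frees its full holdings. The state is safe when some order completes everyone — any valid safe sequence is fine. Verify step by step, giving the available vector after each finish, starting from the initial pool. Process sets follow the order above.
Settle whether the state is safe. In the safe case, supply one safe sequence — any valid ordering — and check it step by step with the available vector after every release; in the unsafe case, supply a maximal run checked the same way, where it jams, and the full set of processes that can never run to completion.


UNSAFE — no complete ordering exists.
Key observation: the pool after T6, T1 is (6, 3, 3, 2); every surviving request exceeds it in R3, so progress ends there.
Going as far as possible: T6, T1; after that, nothing fits. Step-by-step check:
  pool = (2, 2, 3, 1)
  T6 needs (1, 0, 2, 1) <= (2, 2, 3, 1) -> finishes; pool += (2, 0, 0, 1) = (4, 2, 3, 2)
  T1 needs (4, 1, 3, 0) <= (4, 2, 3, 2) -> finishes; pool += (2, 1, 0, 0) = (6, 3, 3, 2)
  T5 still needs (7, 5, 6, 3) but only (6, 3, 3, 2) is free — short on R2, R1, R3 and R4
  T3 still needs (0, 1, 6, 1) but only (6, 3, 3, 2) is free — short on R3
  T4 still needs (8, 4, 5, 1) but only (6, 3, 3, 2) is free — short on R2, R1 and R3
  T8 still needs (9, 2, 5, 1) but only (6, 3, 3, 2) is free — short on R2 and R3
Never able to finish: T5, T3, T4 and T8.


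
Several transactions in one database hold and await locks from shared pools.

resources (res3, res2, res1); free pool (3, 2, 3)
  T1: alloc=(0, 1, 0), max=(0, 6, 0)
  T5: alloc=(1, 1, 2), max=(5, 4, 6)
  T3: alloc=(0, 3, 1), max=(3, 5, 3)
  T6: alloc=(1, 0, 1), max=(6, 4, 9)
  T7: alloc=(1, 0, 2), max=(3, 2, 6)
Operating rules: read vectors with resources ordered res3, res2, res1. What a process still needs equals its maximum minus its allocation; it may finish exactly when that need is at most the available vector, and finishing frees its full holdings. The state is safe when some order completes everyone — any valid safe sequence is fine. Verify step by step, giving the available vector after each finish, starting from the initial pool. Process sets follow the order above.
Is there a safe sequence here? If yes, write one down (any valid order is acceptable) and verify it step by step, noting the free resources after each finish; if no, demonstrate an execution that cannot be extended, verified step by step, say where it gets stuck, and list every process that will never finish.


SAFE — a valid safe sequence is T3, T7, T5, T1, T6.
Key observation: T3 is the earliest step where a requested resource binds exactly: need (3, 2, 2), pool (3, 2, 3) at its turn.
Verifying each step:
  pool = (3, 2, 3)
  T3: need (3, 2, 2) fits (3, 2, 3); releases (0, 3, 1), pool now (3, 5, 4)
  T7: need (2, 2, 4) fits (3, 5, 4); releases (1, 0, 2), pool now (4, 5, 6)
  T5: need (4, 3, 4) fits (4, 5, 6); releases (1, 1, 2), pool now (5, 6, 8)
  T1: need (0, 5, 0) fits (5, 6, 8); releases (0, 1, 0), pool now (5, 7, 8)
  T6: need (5, 4, 8) fits (5, 7, 8); releases (1, 0, 1), pool now (6, 7, 9)


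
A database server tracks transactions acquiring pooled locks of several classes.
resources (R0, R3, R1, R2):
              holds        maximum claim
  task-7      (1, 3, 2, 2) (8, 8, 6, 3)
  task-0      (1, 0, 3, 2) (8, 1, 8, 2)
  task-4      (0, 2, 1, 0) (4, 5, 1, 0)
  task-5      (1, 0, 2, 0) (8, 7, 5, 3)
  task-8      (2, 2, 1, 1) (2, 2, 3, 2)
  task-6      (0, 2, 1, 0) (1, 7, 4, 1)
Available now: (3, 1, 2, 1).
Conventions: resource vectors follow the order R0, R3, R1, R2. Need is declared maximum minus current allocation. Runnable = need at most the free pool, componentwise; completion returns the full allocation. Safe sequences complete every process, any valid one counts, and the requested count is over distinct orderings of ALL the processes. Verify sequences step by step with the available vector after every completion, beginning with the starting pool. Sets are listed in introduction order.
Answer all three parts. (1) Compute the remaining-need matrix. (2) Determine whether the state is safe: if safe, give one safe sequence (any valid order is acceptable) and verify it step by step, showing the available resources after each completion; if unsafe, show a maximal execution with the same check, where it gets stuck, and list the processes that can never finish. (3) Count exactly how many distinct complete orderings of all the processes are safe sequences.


(1) Need matrix, components ordered R0, R3, R1, R2:
  task-7: (7, 5, 4, 1)
  task-0: (7, 1, 5, 0)
  task-4: (4, 3, 0, 0)
  task-5: (7, 7, 3, 3)
  task-8: (0, 0, 2, 1)
  task-6: (1, 5, 3, 1)
(2) UNSAFE.
Key observation: no order helps: past task-8, task-4, task-6, the free pool tops out at (5, 7, 5, 2), below what each blocked process needs in R0.
A maximal execution: task-8, task-4, task-6 — then nothing else fits. Walking it through:
  pool = (3, 1, 2, 1)
  task-8: need (0, 0, 2, 1) fits (3, 1, 2, 1); releases (2, 2, 1, 1), pool now (5, 3, 3, 2)
  task-4: need (4, 3, 0, 0) fits (5, 3, 3, 2); releases (0, 2, 1, 0), pool now (5, 5, 4, 2)
  task-6: need (1, 5, 3, 1) fits (5, 5, 4, 2); releases (0, 2, 1, 0), pool now (5, 7, 5, 2)
  blocked: task-7 wants (7, 5, 4, 1), pool (5, 7, 5, 2) — not enough R0
  blocked: task-0 wants (7, 1, 5, 0), pool (5, 7, 5, 2) — not enough R0
  blocked: task-5 wants (7, 7, 3, 3), pool (5, 7, 5, 2) — not enough R0 and R2
Processes that can never finish: task-7, task-0 and task-5.
(3) Exactly 0 of the possible complete orderings are safe sequences.


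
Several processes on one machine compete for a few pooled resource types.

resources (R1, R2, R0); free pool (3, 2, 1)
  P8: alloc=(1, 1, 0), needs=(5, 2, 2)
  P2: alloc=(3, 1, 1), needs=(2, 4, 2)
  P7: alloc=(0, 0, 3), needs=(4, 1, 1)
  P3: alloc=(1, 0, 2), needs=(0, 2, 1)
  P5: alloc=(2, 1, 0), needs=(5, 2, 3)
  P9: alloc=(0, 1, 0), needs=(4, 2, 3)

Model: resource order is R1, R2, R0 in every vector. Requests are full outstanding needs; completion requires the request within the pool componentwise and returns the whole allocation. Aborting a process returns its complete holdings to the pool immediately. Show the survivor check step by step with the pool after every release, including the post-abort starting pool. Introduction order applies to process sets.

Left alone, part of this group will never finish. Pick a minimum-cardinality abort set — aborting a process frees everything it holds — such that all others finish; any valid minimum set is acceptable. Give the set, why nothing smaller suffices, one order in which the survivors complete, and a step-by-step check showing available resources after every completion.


Abort P5.
Key observation: before aborting P5, P8 was permanently blocked — no order could ever run it; afterwards it completes at step 3.
Minimality: the empty abort set fails — the state is deadlocked as it stands.
One survivor order: P7, P9, P8, P2, P3. Step-by-step check (post-abort pool first):
  pool = (5, 3, 1)
  P7 needs (4, 1, 1) <= (5, 3, 1) -> finishes; pool += (0, 0, 3) = (5, 3, 4)
  P9 needs (4, 2, 3) <= (5, 3, 4) -> finishes; pool += (0, 1, 0) = (5, 4, 4)
  P8 needs (5, 2, 2) <= (5, 4, 4) -> finishes; pool += (1, 1, 0) = (6, 5, 4)
  P2 needs (2, 4, 2) <= (6, 5, 4) -> finishes; pool += (3, 1, 1) = (9, 6, 5)
  P3 needs (0, 2, 1) <= (9, 6, 5) -> finishes; pool += (1, 0, 2) = (10, 6, 7)


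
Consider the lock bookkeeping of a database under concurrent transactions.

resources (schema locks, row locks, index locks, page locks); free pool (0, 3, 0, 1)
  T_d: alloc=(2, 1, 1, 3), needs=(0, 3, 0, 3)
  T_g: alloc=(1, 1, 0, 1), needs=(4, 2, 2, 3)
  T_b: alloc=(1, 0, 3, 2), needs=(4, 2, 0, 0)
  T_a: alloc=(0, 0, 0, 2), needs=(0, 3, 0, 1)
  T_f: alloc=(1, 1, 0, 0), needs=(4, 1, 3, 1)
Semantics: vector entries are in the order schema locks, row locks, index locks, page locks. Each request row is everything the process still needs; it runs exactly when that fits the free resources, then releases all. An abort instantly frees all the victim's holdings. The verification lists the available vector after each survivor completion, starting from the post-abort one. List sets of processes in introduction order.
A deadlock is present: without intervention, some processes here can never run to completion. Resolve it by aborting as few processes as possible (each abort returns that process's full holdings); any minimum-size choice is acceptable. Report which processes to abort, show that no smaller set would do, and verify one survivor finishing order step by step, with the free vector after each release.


The answer: abort T_g and T_f.
Key observation: T_b had no path to completion before; after the abort of T_g and T_f ((2, 2, 0, 1) returned), step 3 is where it fits.
Minimality, checking each single-abort alternative: T_d alone leaves T_g blocked (short on schema locks and index locks); T_g alone leaves T_b blocked (short on schema locks); T_b alone leaves T_g blocked (short on schema locks); T_a alone leaves T_g blocked (short on schema locks and index locks); T_f alone leaves T_g blocked (short on schema locks and index locks).
One survivor order: T_a, T_d, T_b. Verifying each step (post-abort pool first):
  pool = (2, 5, 0, 2)
  T_a: need (0, 3, 0, 1) fits (2, 5, 0, 2); releases (0, 0, 0, 2), pool now (2, 5, 0, 4)
  T_d: need (0, 3, 0, 3) fits (2, 5, 0, 4); releases (2, 1, 1, 3), pool now (4, 6, 1, 7)
  T_b: need (4, 2, 0, 0) fits (4, 6, 1, 7); releases (1, 0, 3, 2), pool now (5, 6, 4, 9)


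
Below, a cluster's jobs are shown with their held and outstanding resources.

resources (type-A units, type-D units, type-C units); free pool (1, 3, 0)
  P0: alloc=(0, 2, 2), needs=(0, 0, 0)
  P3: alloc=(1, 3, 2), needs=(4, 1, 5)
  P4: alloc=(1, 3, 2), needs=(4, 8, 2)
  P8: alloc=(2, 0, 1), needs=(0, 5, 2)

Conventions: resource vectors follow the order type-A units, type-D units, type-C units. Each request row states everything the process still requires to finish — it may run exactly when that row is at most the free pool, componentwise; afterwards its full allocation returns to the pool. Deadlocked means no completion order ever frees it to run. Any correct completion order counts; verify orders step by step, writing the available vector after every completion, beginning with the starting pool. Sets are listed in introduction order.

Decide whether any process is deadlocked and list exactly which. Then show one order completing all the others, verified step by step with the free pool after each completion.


Deadlocked set: P3 and P4.
Key observation: type-A units is the bottleneck — with P0, P8 done the pool holds (3, 5, 3), short of every remaining need.
The rest can finish in the order P0, P8. Verifying each step:
  pool = (1, 3, 0)
  P0 needs (0, 0, 0) <= (1, 3, 0) -> finishes; pool += (0, 2, 2) = (1, 5, 2)
  P8 needs (0, 5, 2) <= (1, 5, 2) -> finishes; pool += (2, 0, 1) = (3, 5, 3)
The stuck group stays short no matter what:
  blocked: P3 wants (4, 1, 5), pool (3, 5, 3) — not enough type-A units and type-C units
  blocked: P4 wants (4, 8, 2), pool (3, 5, 3) — not enough type-A units and type-D units


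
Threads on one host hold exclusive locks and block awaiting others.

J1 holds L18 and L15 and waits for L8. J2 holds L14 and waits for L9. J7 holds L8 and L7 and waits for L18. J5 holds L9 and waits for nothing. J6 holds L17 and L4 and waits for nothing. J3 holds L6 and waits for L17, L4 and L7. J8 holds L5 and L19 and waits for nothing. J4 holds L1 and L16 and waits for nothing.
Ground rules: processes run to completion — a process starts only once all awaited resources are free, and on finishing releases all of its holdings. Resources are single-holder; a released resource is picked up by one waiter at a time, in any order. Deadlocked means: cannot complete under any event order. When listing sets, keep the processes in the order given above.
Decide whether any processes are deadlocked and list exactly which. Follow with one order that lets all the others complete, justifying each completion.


The deadlocked set is J1, J7 and J3.
Key observation: the wait chain closes on itself along J1 -> J7 -> J1; J3 waits into the deadlock from upstream.
A valid finishing order for the others: J5, J2, J4, J6, J8.
Check, step by step:
  run J5 (it waits on nothing); releases L9
  J2 waits on L9 — all released -> runs and releases L14
  run J4 (it waits on nothing); releases L1 and L16
  run J6 (it waits on nothing); releases L17 and L4
  run J8 (it waits on nothing); releases L5 and L19


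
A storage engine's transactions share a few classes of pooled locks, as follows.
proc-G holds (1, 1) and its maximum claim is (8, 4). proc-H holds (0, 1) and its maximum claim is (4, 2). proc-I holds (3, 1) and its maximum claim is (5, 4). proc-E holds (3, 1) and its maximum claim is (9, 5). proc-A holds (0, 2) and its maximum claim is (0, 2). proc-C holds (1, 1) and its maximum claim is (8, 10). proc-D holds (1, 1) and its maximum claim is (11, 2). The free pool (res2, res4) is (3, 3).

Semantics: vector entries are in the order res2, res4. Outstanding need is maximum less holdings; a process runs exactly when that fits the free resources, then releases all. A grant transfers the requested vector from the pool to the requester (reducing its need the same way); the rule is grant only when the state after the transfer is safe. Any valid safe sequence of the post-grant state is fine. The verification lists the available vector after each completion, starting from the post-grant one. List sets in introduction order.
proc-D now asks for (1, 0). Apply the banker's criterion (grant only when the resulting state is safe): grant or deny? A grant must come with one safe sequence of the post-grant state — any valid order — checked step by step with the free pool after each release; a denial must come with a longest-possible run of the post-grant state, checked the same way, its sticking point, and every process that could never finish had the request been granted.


DENY: after the grant no complete ordering would exist.
Key observation: the pool after proc-I, proc-H, proc-A is (5, 7); every surviving request exceeds it in res2, so progress ends there.
Pretend the grant happened; the run proc-I, proc-H, proc-A goes as far as possible. Step-by-step check:
  pool = (2, 3)
  proc-I: need (2, 3) fits (2, 3); releases (3, 1), pool now (5, 4)
  proc-H: need (4, 1) fits (5, 4); releases (0, 1), pool now (5, 5)
  proc-A: need (0, 0) fits (5, 5); releases (0, 2), pool now (5, 7)
  proc-G still needs (7, 3) but only (5, 7) is free — short on res2
  proc-E still needs (6, 4) but only (5, 7) is free — short on res2
  proc-C still needs (7, 9) but only (5, 7) is free — short on res2 and res4
  proc-D still needs (9, 1) but only (5, 7) is free — short on res2
Processes that could never finish after the grant: proc-G, proc-E, proc-C and proc-D.


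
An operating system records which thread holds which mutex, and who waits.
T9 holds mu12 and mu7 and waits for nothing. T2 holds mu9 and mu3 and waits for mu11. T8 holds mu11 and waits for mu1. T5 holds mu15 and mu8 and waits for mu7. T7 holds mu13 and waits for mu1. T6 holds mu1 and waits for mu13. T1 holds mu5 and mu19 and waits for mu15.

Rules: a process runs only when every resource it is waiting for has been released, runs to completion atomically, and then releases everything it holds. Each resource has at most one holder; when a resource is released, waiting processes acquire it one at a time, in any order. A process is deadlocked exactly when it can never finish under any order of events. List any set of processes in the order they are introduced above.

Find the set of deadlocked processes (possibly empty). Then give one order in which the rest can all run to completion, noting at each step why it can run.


Deadlocked set: T2, T8, T7 and T6.
Key observation: the cycle T6 -> T7 -> T6 can never break — each member waits on the next; T2 and T8 wait into the deadlock from upstream.
A valid finishing order for the others: T9, T5, T1.
Walking it through:
  T9: no waits; runs immediately, freeing mu12 and mu7
  T5 waits on mu7 — all released -> runs and releases mu15 and mu8
  T1 waits on mu15 — all released -> runs and releases mu5 and mu19


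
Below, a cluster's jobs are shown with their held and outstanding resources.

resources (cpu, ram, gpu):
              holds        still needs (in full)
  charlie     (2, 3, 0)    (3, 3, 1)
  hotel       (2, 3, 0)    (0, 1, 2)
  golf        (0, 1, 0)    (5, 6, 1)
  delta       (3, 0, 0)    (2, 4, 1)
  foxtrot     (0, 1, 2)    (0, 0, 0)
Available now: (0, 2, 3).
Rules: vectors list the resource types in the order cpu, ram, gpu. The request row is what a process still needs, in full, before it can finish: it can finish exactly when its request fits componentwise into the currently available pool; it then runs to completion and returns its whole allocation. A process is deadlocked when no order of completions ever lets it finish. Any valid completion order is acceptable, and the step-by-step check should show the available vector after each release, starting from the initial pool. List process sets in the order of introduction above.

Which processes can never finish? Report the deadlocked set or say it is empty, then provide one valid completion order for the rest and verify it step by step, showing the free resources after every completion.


Nothing here is deadlocked.
Key observation: the pool covers foxtrot at once, and every later process fits after earlier releases.
The rest can finish in the order foxtrot, hotel, delta, golf, charlie. Check, step by step:
  pool = (0, 2, 3)
  run foxtrot (needs (0, 0, 0), free (0, 2, 3)); after release of (0, 1, 2) the pool is (0, 3, 5)
  run hotel (needs (0, 1, 2), free (0, 3, 5)); after release of (2, 3, 0) the pool is (2, 6, 5)
  run delta (needs (2, 4, 1), free (2, 6, 5)); after release of (3, 0, 0) the pool is (5, 6, 5)
  run golf (needs (5, 6, 1), free (5, 6, 5)); after release of (0, 1, 0) the pool is (5, 7, 5)
  run charlie (needs (3, 3, 1), free (5, 7, 5)); after release of (2, 3, 0) the pool is (7, 10, 5)


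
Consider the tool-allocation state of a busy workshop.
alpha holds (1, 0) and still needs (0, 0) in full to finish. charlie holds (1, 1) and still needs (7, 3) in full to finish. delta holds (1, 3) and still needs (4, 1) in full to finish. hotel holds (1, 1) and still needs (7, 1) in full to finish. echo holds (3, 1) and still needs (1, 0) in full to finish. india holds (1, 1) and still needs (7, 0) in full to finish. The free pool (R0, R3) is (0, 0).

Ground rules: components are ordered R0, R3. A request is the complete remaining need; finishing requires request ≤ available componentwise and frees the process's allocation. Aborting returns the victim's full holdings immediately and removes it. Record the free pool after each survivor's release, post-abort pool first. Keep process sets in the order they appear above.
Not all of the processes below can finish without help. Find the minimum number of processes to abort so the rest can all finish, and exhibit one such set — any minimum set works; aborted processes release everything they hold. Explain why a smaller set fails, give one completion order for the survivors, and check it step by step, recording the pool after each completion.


Minimum abort set: charlie and hotel.
Key observation: the deadlocked india becomes finishable only because charlie and hotel released (2, 2); it completes at step 4 below.
Minimality, checking each single-abort alternative: alpha alone leaves charlie blocked (short on R0); charlie alone leaves hotel blocked (short on R0); delta alone leaves charlie blocked (short on R0); hotel alone leaves charlie blocked (short on R0); echo alone leaves charlie blocked (short on R0); india alone leaves charlie blocked (short on R0).
The survivors complete as echo, alpha, delta, india. Check, step by step (starting from the post-abort pool):
  pool = (2, 2)
  run echo (needs (1, 0), free (2, 2)); after release of (3, 1) the pool is (5, 3)
  run alpha (needs (0, 0), free (5, 3)); after release of (1, 0) the pool is (6, 3)
  run delta (needs (4, 1), free (6, 3)); after release of (1, 3) the pool is (7, 6)
  run india (needs (7, 0), free (7, 6)); after release of (1, 1) the pool is (8, 7)


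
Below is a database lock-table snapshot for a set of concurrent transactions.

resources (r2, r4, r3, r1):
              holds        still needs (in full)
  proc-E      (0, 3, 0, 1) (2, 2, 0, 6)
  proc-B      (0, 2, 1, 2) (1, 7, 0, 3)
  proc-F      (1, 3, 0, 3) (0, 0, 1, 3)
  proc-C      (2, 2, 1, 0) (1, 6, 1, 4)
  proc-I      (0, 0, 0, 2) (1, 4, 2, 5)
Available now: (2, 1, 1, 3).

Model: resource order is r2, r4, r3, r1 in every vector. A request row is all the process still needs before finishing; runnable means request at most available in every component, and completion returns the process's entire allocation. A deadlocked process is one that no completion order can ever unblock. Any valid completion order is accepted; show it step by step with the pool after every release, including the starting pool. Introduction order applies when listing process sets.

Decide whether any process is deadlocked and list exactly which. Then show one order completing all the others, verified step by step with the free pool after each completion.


Nothing here is deadlocked.
Key observation: the pool covers proc-F at once, and every later process fits after earlier releases.
A valid finishing order for the others: proc-F, proc-E, proc-C, proc-I, proc-B. Check, step by step:
  pool = (2, 1, 1, 3)
  proc-F needs (0, 0, 1, 3) <= (2, 1, 1, 3) -> finishes; pool += (1, 3, 0, 3) = (3, 4, 1, 6)
  proc-E needs (2, 2, 0, 6) <= (3, 4, 1, 6) -> finishes; pool += (0, 3, 0, 1) = (3, 7, 1, 7)
  proc-C needs (1, 6, 1, 4) <= (3, 7, 1, 7) -> finishes; pool += (2, 2, 1, 0) = (5, 9, 2, 7)
  proc-I needs (1, 4, 2, 5) <= (5, 9, 2, 7) -> finishes; pool += (0, 0, 0, 2) = (5, 9, 2, 9)
  proc-B needs (1, 7, 0, 3) <= (5, 9, 2, 9) -> finishes; pool += (0, 2, 1, 2) = (5, 11, 3, 11)
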